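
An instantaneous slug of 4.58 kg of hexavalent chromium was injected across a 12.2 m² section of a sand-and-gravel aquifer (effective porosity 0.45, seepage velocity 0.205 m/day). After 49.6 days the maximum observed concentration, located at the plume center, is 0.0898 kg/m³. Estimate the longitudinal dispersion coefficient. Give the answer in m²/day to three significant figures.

0.138 m²/day

At the plume center C_max = M/(n_e·A·√(4πDt)), so D = M²/(4πt·(n_e·A·C_max)²).
n_e·A·C_max = 0.45 × 12.2 × 0.0898 = 0.4930 kg/m.
D = 4.58²/(4π × 49.6 × 0.4930²) = 0.138 m²/day.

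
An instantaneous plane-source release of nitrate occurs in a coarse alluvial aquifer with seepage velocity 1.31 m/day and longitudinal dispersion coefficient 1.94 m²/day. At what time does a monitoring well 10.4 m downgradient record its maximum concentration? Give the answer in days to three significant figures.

6.89 days

For the 1D instantaneous-source solution, setting ∂C/∂t = 0 at fixed x gives v²t² + 2Dt − x² = 0, so t = (√(D² + v²x²) − D)/v².
√(D² + v²x²) = √(1.94² + 1.31² × 10.4²) = 13.76; v² = 1.7161.
t = (13.76 − 1.94)/1.7161 = 6.89 days (vs. the pure-advection estimate x/v = 7.94 d).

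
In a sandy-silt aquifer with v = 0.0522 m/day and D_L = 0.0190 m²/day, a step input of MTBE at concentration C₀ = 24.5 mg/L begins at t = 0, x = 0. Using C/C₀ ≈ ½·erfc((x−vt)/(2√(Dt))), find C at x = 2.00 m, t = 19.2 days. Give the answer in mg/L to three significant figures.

For a continuous step input, C/C₀ ≈ ½·erfc((x−vt)/(2√(Dt))).
vt = 0.0522 × 19.2 = 1.00224 m and 2√(Dt) = 2√(0.0190 × 19.2) = 1.208 m.
Argument (x−vt)/(2√(Dt)) = (2.00 − 1.00224)/1.208 = 0.8260; ½·erfc(0.8260) = 0.1214.
C = 24.5 × 0.1214 = 2.97 mg/L.

2.97 mg/L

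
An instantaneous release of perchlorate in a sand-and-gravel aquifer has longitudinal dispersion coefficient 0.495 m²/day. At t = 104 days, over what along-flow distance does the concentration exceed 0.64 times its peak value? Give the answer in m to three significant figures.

19.2 m

The plume is Gaussian with σ = √(2Dt) = √(2 × 0.495 × 104) = 10.15 m.
C/C_peak = exp(−Δx²/(2σ²)) = 0.64 ⇒ Δx = σ·√(−2 ln 0.64) = 10.15 × 0.9448 = 9.590 m.
Width = 2Δx = 19.2 m.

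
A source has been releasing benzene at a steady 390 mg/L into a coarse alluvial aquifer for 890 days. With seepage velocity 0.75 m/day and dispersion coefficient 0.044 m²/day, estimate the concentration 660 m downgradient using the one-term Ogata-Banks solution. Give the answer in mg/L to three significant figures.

313 mg/L

For a continuous step input, C/C₀ ≈ ½·erfc((x−vt)/(2√(Dt))).
vt = 0.75 × 890 = 667.5 m and 2√(Dt) = 2√(0.044 × 890) = 12.52 m.
Argument (x−vt)/(2√(Dt)) = (660 − 667.5)/12.52 = -0.5990; ½·erfc(-0.5990) = 0.8015.
C = 390 × 0.8015 = 313 mg/L.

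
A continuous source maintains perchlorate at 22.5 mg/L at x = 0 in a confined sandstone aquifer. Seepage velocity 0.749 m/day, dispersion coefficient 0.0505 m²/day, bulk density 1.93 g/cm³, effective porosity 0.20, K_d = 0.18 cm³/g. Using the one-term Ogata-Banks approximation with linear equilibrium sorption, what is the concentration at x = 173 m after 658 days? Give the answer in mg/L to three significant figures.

Retardation factor R = 1 + ρ_b·K_d/n = 1 + 1.93 × 0.18/0.20 = 2.737.
Sorption retards both mechanisms: v_R = v/R = 0.2737 m/day, D_R = D/R = 0.01845 m²/day.
v_R·t = 0.2737 × 658 = 180.0946 m; 2√(D_R t) = 6.969 m; argument = (173 − 180.0946)/6.969 = -1.018.
C = C₀ × ½·erfc(-1.018) = 22.5 × 0.9250 = 20.8 mg/L.

20.8 mg/L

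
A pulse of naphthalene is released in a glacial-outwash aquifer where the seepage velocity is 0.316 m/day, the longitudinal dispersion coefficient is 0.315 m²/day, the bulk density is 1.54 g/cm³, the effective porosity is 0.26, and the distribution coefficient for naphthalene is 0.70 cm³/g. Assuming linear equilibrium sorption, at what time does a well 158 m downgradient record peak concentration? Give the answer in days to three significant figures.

Retardation factor R = 1 + ρ_b·K_d/n = 1 + 1.54 × 0.70/0.26 = 5.146.
Sorption retards both mechanisms: v_R = v/R = 0.06141 m/day, D_R = D/R = 0.06121 m²/day.
Peak time from v_R²t² + 2D_R t − x² = 0: t = (√(D_R² + v_R²x²) − D_R)/v_R².
√(D_R² + v_R²x²) = √(0.06121² + 0.06141² × 158²) = 9.703; v_R² = 0.003771.
t = (9.703 − 0.06121)/0.003771 = 2560 days.

2560 days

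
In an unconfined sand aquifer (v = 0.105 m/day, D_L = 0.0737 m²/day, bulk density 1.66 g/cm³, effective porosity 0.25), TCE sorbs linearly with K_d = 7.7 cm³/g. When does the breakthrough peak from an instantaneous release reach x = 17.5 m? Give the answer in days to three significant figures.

8350 days

Retardation factor R = 1 + ρ_b·K_d/n = 1 + 1.66 × 7.7/0.25 = 52.13.
Sorption retards both mechanisms: v_R = v/R = 0.002014 m/day, D_R = D/R = 0.001414 m²/day.
Peak time from v_R²t² + 2D_R t − x² = 0: t = (√(D_R² + v_R²x²) − D_R)/v_R².
√(D_R² + v_R²x²) = √(0.001414² + 0.002014² × 17.5²) = 0.03527; v_R² = 4.056e-06.
t = (0.03527 − 0.001414)/4.056e-06 = 8350 days.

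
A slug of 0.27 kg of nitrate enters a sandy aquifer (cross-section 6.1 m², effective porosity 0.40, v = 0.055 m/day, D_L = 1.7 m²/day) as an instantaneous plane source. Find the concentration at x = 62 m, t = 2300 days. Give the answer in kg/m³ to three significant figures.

0.000383 kg/m³

For an instantaneous plane source, C(x,t) = M/(n_e·A·√(4πDt)) · exp(−(x−vt)²/(4Dt)), with n_e·A the pore (flow) area.
Plume center vt = 0.055 × 2300 = 126.5 m, so the well at 62 m is 64.5 m upgradient of the peak.
√(4πDt) = 221.7 m, giving peak height M/(n_e·A·√(4πDt)) = 0.27/(0.40 × 6.1 × 221.7) = 0.0004991 kg/m³.
(x−vt)²/(4Dt) = (-64.5)²/(4 × 1.7 × 2300) = 0.2660; exp(−0.2660) = 0.7664.
C = 0.0004991 × 0.7664 = 0.000383 kg/m³.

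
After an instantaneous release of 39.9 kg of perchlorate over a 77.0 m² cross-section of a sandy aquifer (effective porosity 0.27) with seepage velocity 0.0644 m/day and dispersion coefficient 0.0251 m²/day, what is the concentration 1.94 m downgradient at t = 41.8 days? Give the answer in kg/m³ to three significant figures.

0.462 kg/m³

For an instantaneous plane source, C(x,t) = M/(n_e·A·√(4πDt)) · exp(−(x−vt)²/(4Dt)), with n_e·A the pore (flow) area.
Plume center vt = 0.0644 × 41.8 = 2.69192 m, so the well at 1.94 m is 0.75192 m upgradient of the peak.
√(4πDt) = 3.631 m, giving peak height M/(n_e·A·√(4πDt)) = 39.9/(0.27 × 77.0 × 3.631) = 0.5286 kg/m³.
(x−vt)²/(4Dt) = (-0.75192)²/(4 × 0.0251 × 41.8) = 0.1347; exp(−0.1347) = 0.8740.
C = 0.5286 × 0.8740 = 0.462 kg/m³.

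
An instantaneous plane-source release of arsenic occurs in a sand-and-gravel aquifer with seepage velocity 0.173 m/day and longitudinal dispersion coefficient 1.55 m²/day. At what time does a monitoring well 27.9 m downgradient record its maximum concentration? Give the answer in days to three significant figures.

For the 1D instantaneous-source solution, setting ∂C/∂t = 0 at fixed x gives v²t² + 2Dt − x² = 0, so t = (√(D² + v²x²) − D)/v².
√(D² + v²x²) = √(1.55² + 0.173² × 27.9²) = 5.069; v² = 0.029929.
t = (5.069 − 1.55)/0.029929 = 118 days (vs. the pure-advection estimate x/v = 161 d).

118 days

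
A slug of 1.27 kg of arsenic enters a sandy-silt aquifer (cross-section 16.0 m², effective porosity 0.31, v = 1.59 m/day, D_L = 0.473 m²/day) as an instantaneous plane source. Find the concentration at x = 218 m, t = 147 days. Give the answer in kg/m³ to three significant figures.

0.00356 kg/m³

For an instantaneous plane source, C(x,t) = M/(n_e·A·√(4πDt)) · exp(−(x−vt)²/(4Dt)), with n_e·A the pore (flow) area.
Plume center vt = 1.59 × 147 = 233.73 m, so the well at 218 m is 15.73 m upgradient of the peak.
√(4πDt) = 29.56 m, giving peak height M/(n_e·A·√(4πDt)) = 1.27/(0.31 × 16.0 × 29.56) = 0.008662 kg/m³.
(x−vt)²/(4Dt) = (-15.73)²/(4 × 0.473 × 147) = 0.8896; exp(−0.8896) = 0.4108.
C = 0.008662 × 0.4108 = 0.00356 kg/m³.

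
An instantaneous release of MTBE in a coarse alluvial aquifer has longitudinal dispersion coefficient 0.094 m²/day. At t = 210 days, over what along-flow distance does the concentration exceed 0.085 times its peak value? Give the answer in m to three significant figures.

The plume is Gaussian with σ = √(2Dt) = √(2 × 0.094 × 210) = 6.283 m.
C/C_peak = exp(−Δx²/(2σ²)) = 0.085 ⇒ Δx = σ·√(−2 ln 0.085) = 6.283 × 2.220 = 13.95 m.
Width = 2Δx = 27.9 m.

27.9 m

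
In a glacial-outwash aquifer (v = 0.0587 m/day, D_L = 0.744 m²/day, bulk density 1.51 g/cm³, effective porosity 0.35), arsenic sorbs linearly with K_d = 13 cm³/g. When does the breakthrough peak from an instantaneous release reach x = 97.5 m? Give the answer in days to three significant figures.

Retardation factor R = 1 + ρ_b·K_d/n = 1 + 1.51 × 13/0.35 = 57.09.
Sorption retards both mechanisms: v_R = v/R = 0.001028 m/day, D_R = D/R = 0.01303 m²/day.
Peak time from v_R²t² + 2D_R t − x² = 0: t = (√(D_R² + v_R²x²) − D_R)/v_R².
√(D_R² + v_R²x²) = √(0.01303² + 0.001028² × 97.5²) = 0.1011; v_R² = 1.057e-06.
t = (0.1011 − 0.01303)/1.057e-06 = 83300 days.

83300 days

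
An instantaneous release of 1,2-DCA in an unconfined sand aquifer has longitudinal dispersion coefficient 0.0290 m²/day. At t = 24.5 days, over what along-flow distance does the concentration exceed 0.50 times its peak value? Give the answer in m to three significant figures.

The plume is Gaussian with σ = √(2Dt) = √(2 × 0.0290 × 24.5) = 1.192 m.
C/C_peak = exp(−Δx²/(2σ²)) = 0.50 ⇒ Δx = σ·√(−2 ln 0.50) = 1.192 × 1.177 = 1.403 m.
Width = 2Δx = 2.81 m.

2.81 m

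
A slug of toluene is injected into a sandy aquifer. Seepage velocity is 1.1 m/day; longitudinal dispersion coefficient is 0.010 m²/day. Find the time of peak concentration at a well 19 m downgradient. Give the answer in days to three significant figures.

17.3 days

For the 1D instantaneous-source solution, setting ∂C/∂t = 0 at fixed x gives v²t² + 2Dt − x² = 0, so t = (√(D² + v²x²) − D)/v².
√(D² + v²x²) = √(0.010² + 1.1² × 19²) = 20.90; v² = 1.21.
t = (20.90 − 0.010)/1.21 = 17.3 days (vs. the pure-advection estimate x/v = 17.3 d).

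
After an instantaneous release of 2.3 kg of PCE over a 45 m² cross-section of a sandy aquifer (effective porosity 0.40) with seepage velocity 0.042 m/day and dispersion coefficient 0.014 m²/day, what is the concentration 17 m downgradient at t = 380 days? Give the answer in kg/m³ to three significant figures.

0.0149 kg/m³

For an instantaneous plane source, C(x,t) = M/(n_e·A·√(4πDt)) · exp(−(x−vt)²/(4Dt)), with n_e·A the pore (flow) area.
Plume center vt = 0.042 × 380 = 15.96 m, so the well at 17 m is 1.04 m downgradient of the peak.
√(4πDt) = 8.176 m, giving peak height M/(n_e·A·√(4πDt)) = 2.3/(0.40 × 45 × 8.176) = 0.01563 kg/m³.
(x−vt)²/(4Dt) = (1.04)²/(4 × 0.014 × 380) = 0.05083; exp(−0.05083) = 0.9504.
C = 0.01563 × 0.9504 = 0.0149 kg/m³.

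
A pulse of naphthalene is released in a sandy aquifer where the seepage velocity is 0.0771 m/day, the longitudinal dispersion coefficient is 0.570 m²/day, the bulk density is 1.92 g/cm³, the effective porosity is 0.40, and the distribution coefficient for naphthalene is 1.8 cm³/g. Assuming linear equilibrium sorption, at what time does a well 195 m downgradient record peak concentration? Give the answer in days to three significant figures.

23500 days

Retardation factor R = 1 + ρ_b·K_d/n = 1 + 1.92 × 1.8/0.40 = 9.640.
Sorption retards both mechanisms: v_R = v/R = 0.007998 m/day, D_R = D/R = 0.05913 m²/day.
Peak time from v_R²t² + 2D_R t − x² = 0: t = (√(D_R² + v_R²x²) − D_R)/v_R².
√(D_R² + v_R²x²) = √(0.05913² + 0.007998² × 195²) = 1.561; v_R² = 6.397e-05.
t = (1.561 − 0.05913)/6.397e-05 = 23500 days.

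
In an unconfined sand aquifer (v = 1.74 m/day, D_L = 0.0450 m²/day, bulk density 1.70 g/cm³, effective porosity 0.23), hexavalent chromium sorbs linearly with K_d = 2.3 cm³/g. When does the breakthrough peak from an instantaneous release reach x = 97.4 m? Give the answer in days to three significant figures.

Retardation factor R = 1 + ρ_b·K_d/n = 1 + 1.70 × 2.3/0.23 = 18.00.
Sorption retards both mechanisms: v_R = v/R = 0.09667 m/day, D_R = D/R = 0.002500 m²/day.
Peak time from v_R²t² + 2D_R t − x² = 0: t = (√(D_R² + v_R²x²) − D_R)/v_R².
√(D_R² + v_R²x²) = √(0.002500² + 0.09667² × 97.4²) = 9.416; v_R² = 0.009345.
t = (9.416 − 0.002500)/0.009345 = 1010 days.

1010 days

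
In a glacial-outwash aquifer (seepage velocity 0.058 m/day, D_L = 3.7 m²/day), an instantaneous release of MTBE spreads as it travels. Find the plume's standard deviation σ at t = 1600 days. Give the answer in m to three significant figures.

Dispersive spreading gives a Gaussian with σ² = 2Dt; advection only shifts the center.
σ = √(2 × 3.7 × 1600) = 109 m.

109 m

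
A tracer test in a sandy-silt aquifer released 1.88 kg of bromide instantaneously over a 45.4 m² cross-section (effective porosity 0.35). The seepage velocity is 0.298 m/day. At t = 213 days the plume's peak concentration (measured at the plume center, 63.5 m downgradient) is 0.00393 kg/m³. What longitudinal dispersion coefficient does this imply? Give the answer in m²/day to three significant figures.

At the plume center C_max = M/(n_e·A·√(4πDt)), so D = M²/(4πt·(n_e·A·C_max)²).
n_e·A·C_max = 0.35 × 45.4 × 0.00393 = 0.06245 kg/m.
D = 1.88²/(4π × 213 × 0.06245²) = 0.339 m²/day.

0.339 m²/day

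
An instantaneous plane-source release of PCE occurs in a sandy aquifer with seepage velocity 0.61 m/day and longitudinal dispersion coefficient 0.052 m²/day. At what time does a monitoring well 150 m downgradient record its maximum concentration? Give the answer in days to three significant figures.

246 days

For the 1D instantaneous-source solution, setting ∂C/∂t = 0 at fixed x gives v²t² + 2Dt − x² = 0, so t = (√(D² + v²x²) − D)/v².
√(D² + v²x²) = √(0.052² + 0.61² × 150²) = 91.50; v² = 0.3721.
t = (91.50 − 0.052)/0.3721 = 246 days (vs. the pure-advection estimate x/v = 246 d).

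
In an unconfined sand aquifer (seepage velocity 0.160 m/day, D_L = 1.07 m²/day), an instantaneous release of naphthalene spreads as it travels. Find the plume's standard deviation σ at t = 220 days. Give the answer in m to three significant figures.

21.7 m

Dispersive spreading gives a Gaussian with σ² = 2Dt; advection only shifts the center.
σ = √(2 × 1.07 × 220) = 21.7 m.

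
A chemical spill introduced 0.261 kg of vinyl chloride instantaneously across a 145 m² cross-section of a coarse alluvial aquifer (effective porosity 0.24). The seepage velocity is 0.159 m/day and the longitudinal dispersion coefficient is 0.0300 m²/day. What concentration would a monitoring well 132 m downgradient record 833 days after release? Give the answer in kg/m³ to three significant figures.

0.000422 kg/m³

For an instantaneous plane source, C(x,t) = M/(n_e·A·√(4πDt)) · exp(−(x−vt)²/(4Dt)), with n_e·A the pore (flow) area.
Plume center vt = 0.159 × 833 = 132.447 m, so the well at 132 m is 0.447 m upgradient of the peak.
√(4πDt) = 17.72 m, giving peak height M/(n_e·A·√(4πDt)) = 0.261/(0.24 × 145 × 17.72) = 0.0004233 kg/m³.
(x−vt)²/(4Dt) = (-0.447)²/(4 × 0.0300 × 833) = 0.001999; exp(−0.001999) = 0.9980.
C = 0.0004233 × 0.9980 = 0.000422 kg/m³.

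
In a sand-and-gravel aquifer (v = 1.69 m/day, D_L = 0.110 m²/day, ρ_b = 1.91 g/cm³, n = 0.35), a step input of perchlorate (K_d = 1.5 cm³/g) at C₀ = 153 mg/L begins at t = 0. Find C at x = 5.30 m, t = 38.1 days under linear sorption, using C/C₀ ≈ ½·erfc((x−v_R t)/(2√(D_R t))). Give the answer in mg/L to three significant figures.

147 mg/L

Retardation factor R = 1 + ρ_b·K_d/n = 1 + 1.91 × 1.5/0.35 = 9.186.
Sorption retards both mechanisms: v_R = v/R = 0.1840 m/day, D_R = D/R = 0.01197 m²/day.
v_R·t = 0.1840 × 38.1 = 7.0104 m; 2√(D_R t) = 1.351 m; argument = (5.30 − 7.0104)/1.351 = -1.266.
C = C₀ × ½·erfc(-1.266) = 153 × 0.9633 = 147 mg/L.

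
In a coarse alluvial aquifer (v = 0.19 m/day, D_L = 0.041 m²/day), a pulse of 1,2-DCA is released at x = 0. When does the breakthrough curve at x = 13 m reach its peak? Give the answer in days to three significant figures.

For the 1D instantaneous-source solution, setting ∂C/∂t = 0 at fixed x gives v²t² + 2Dt − x² = 0, so t = (√(D² + v²x²) − D)/v².
√(D² + v²x²) = √(0.041² + 0.19² × 13²) = 2.470; v² = 0.0361.
t = (2.470 − 0.041)/0.0361 = 67.3 days (vs. the pure-advection estimate x/v = 68.4 d).

67.3 days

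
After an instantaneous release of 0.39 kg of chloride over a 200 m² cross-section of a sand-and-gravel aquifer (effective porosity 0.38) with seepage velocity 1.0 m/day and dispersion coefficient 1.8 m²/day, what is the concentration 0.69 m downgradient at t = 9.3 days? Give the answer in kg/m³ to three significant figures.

For an instantaneous plane source, C(x,t) = M/(n_e·A·√(4πDt)) · exp(−(x−vt)²/(4Dt)), with n_e·A the pore (flow) area.
Plume center vt = 1.0 × 9.3 = 9.3 m, so the well at 0.69 m is 8.61 m upgradient of the peak.
√(4πDt) = 14.50 m, giving peak height M/(n_e·A·√(4πDt)) = 0.39/(0.38 × 200 × 14.50) = 0.0003539 kg/m³.
(x−vt)²/(4Dt) = (-8.61)²/(4 × 1.8 × 9.3) = 1.107; exp(−1.107) = 0.3305.
C = 0.0003539 × 0.3305 = 0.000117 kg/m³.

0.000117 kg/m³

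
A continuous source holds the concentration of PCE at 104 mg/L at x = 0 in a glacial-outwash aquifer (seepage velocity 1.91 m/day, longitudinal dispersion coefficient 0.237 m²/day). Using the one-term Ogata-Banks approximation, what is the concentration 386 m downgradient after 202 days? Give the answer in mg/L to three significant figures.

51.2 mg/L

For a continuous step input, C/C₀ ≈ ½·erfc((x−vt)/(2√(Dt))).
vt = 1.91 × 202 = 385.82 m and 2√(Dt) = 2√(0.237 × 202) = 13.84 m.
Argument (x−vt)/(2√(Dt)) = (386 − 385.82)/13.84 = 0.01301; ½·erfc(0.01301) = 0.4927.
C = 104 × 0.4927 = 51.2 mg/L.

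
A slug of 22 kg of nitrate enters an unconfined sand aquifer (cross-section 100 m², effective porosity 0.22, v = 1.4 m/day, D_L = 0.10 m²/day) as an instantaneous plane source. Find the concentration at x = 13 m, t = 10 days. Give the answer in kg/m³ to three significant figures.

For an instantaneous plane source, C(x,t) = M/(n_e·A·√(4πDt)) · exp(−(x−vt)²/(4Dt)), with n_e·A the pore (flow) area.
Plume center vt = 1.4 × 10 = 14 m, so the well at 13 m is 1 m upgradient of the peak.
√(4πDt) = 3.545 m, giving peak height M/(n_e·A·√(4πDt)) = 22/(0.22 × 100 × 3.545) = 0.2821 kg/m³.
(x−vt)²/(4Dt) = (-1)²/(4 × 0.10 × 10) = 0.2500; exp(−0.2500) = 0.7788.
C = 0.2821 × 0.7788 = 0.220 kg/m³.

0.220 kg/m³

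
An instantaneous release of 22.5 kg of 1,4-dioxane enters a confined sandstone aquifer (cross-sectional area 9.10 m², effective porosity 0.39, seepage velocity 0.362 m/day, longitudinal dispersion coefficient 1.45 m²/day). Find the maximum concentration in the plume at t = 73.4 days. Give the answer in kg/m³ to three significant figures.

The peak of an instantaneous 1D plume sits at x = vt; there the Gaussian factor is 1 and C_max = M/(n_e·A·√(4πDt)), where n_e·A is the pore area the mass is dissolved in.
√(4πDt) = √(4π × 1.45 × 73.4) = 36.57 m, so C_max = 22.5/(0.39 × 9.10 × 36.57) = 0.173 kg/m³.

0.173 kg/m³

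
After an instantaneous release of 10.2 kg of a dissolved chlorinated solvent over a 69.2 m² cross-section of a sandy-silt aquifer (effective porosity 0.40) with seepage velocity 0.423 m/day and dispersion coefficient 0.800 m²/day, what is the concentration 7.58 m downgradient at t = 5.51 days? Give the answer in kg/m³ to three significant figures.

0.0104 kg/m³

For an instantaneous plane source, C(x,t) = M/(n_e·A·√(4πDt)) · exp(−(x−vt)²/(4Dt)), with n_e·A the pore (flow) area.
Plume center vt = 0.423 × 5.51 = 2.33073 m, so the well at 7.58 m is 5.24927 m downgradient of the peak.
√(4πDt) = 7.443 m, giving peak height M/(n_e·A·√(4πDt)) = 10.2/(0.40 × 69.2 × 7.443) = 0.04951 kg/m³.
(x−vt)²/(4Dt) = (5.24927)²/(4 × 0.800 × 5.51) = 1.563; exp(−1.563) = 0.2095.
C = 0.04951 × 0.2095 = 0.0104 kg/m³.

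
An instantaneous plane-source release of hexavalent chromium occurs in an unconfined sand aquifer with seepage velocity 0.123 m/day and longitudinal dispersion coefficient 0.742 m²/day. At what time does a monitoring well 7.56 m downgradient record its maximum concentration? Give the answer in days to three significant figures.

29.6 days

For the 1D instantaneous-source solution, setting ∂C/∂t = 0 at fixed x gives v²t² + 2Dt − x² = 0, so t = (√(D² + v²x²) − D)/v².
√(D² + v²x²) = √(0.742² + 0.123² × 7.56²) = 1.190; v² = 0.015129.
t = (1.190 − 0.742)/0.015129 = 29.6 days (vs. the pure-advection estimate x/v = 61.5 d).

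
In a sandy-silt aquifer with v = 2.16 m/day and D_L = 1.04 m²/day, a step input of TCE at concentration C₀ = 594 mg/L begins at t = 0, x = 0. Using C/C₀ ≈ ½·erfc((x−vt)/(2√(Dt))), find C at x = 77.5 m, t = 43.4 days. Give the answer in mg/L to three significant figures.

For a continuous step input, C/C₀ ≈ ½·erfc((x−vt)/(2√(Dt))).
vt = 2.16 × 43.4 = 93.744 m and 2√(Dt) = 2√(1.04 × 43.4) = 13.44 m.
Argument (x−vt)/(2√(Dt)) = (77.5 − 93.744)/13.44 = -1.209; ½·erfc(-1.209) = 0.9563.
C = 594 × 0.9563 = 568 mg/L.

568 mg/L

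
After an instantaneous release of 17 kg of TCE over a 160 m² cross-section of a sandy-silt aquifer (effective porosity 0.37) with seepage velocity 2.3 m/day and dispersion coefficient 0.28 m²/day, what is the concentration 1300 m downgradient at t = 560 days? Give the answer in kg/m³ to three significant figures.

For an instantaneous plane source, C(x,t) = M/(n_e·A·√(4πDt)) · exp(−(x−vt)²/(4Dt)), with n_e·A the pore (flow) area.
Plume center vt = 2.3 × 560 = 1288 m, so the well at 1300 m is 12 m downgradient of the peak.
√(4πDt) = 44.39 m, giving peak height M/(n_e·A·√(4πDt)) = 17/(0.37 × 160 × 44.39) = 0.006469 kg/m³.
(x−vt)²/(4Dt) = (12)²/(4 × 0.28 × 560) = 0.2296; exp(−0.2296) = 0.7949.
C = 0.006469 × 0.7949 = 0.00514 kg/m³.

0.00514 kg/m³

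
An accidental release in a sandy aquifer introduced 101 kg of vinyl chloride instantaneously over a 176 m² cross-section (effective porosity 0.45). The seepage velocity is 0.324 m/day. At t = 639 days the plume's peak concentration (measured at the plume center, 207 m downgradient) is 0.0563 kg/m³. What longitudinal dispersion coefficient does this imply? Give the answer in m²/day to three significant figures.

At the plume center C_max = M/(n_e·A·√(4πDt)), so D = M²/(4πt·(n_e·A·C_max)²).
n_e·A·C_max = 0.45 × 176 × 0.0563 = 4.459 kg/m.
D = 101²/(4π × 639 × 4.459²) = 0.0639 m²/day.

0.0639 m²/day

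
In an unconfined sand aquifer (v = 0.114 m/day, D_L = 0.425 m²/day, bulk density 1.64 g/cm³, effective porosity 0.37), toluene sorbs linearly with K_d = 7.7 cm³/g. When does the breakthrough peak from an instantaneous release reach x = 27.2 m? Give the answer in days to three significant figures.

7310 days

Retardation factor R = 1 + ρ_b·K_d/n = 1 + 1.64 × 7.7/0.37 = 35.13.
Sorption retards both mechanisms: v_R = v/R = 0.003245 m/day, D_R = D/R = 0.01210 m²/day.
Peak time from v_R²t² + 2D_R t − x² = 0: t = (√(D_R² + v_R²x²) − D_R)/v_R².
√(D_R² + v_R²x²) = √(0.01210² + 0.003245² × 27.2²) = 0.08909; v_R² = 1.053e-05.
t = (0.08909 − 0.01210)/1.053e-05 = 7310 days.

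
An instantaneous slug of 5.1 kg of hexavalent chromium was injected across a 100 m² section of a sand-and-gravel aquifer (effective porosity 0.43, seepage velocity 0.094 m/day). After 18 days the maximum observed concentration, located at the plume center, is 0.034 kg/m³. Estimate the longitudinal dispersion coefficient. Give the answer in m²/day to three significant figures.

0.0538 m²/day

At the plume center C_max = M/(n_e·A·√(4πDt)), so D = M²/(4πt·(n_e·A·C_max)²).
n_e·A·C_max = 0.43 × 100 × 0.034 = 1.462 kg/m.
D = 5.1²/(4π × 18 × 1.462²) = 0.0538 m²/day.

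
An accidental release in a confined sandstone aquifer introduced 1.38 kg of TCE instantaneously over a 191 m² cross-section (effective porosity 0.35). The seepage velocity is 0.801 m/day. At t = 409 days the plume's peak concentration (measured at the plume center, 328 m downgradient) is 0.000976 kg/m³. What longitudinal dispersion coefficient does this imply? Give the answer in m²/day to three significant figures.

0.0870 m²/day

At the plume center C_max = M/(n_e·A·√(4πDt)), so D = M²/(4πt·(n_e·A·C_max)²).
n_e·A·C_max = 0.35 × 191 × 0.000976 = 0.06525 kg/m.
D = 1.38²/(4π × 409 × 0.06525²) = 0.0870 m²/day.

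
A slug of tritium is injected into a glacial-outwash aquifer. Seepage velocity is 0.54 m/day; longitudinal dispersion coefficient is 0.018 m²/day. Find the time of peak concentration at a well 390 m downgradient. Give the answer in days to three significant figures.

For the 1D instantaneous-source solution, setting ∂C/∂t = 0 at fixed x gives v²t² + 2Dt − x² = 0, so t = (√(D² + v²x²) − D)/v².
√(D² + v²x²) = √(0.018² + 0.54² × 390²) = 210.6; v² = 0.2916.
t = (210.6 − 0.018)/0.2916 = 722 days (vs. the pure-advection estimate x/v = 722 d).

722 days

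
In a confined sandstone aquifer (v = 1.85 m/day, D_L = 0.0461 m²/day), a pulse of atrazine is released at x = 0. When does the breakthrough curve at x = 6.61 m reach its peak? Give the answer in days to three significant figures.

3.56 days

For the 1D instantaneous-source solution, setting ∂C/∂t = 0 at fixed x gives v²t² + 2Dt − x² = 0, so t = (√(D² + v²x²) − D)/v².
√(D² + v²x²) = √(0.0461² + 1.85² × 6.61²) = 12.23; v² = 3.4225.
t = (12.23 − 0.0461)/3.4225 = 3.56 days (vs. the pure-advection estimate x/v = 3.57 d).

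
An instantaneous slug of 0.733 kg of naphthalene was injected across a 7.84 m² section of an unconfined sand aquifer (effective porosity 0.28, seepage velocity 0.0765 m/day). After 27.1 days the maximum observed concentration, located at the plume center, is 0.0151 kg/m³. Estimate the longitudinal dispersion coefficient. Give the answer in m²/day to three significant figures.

1.44 m²/day

At the plume center C_max = M/(n_e·A·√(4πDt)), so D = M²/(4πt·(n_e·A·C_max)²).
n_e·A·C_max = 0.28 × 7.84 × 0.0151 = 0.03315 kg/m.
D = 0.733²/(4π × 27.1 × 0.03315²) = 1.44 m²/day.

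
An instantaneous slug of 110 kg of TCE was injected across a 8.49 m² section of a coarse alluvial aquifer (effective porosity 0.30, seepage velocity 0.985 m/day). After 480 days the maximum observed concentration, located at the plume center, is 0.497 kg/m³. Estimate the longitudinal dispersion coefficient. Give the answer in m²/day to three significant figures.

1.25 m²/day

At the plume center C_max = M/(n_e·A·√(4πDt)), so D = M²/(4πt·(n_e·A·C_max)²).
n_e·A·C_max = 0.30 × 8.49 × 0.497 = 1.266 kg/m.
D = 110²/(4π × 480 × 1.266²) = 1.25 m²/day.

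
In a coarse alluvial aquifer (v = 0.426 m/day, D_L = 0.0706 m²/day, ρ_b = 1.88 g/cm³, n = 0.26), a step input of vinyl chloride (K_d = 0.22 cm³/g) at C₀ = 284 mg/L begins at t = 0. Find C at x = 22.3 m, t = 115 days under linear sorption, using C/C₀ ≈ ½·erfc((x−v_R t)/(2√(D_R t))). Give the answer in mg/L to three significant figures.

Retardation factor R = 1 + ρ_b·K_d/n = 1 + 1.88 × 0.22/0.26 = 2.591.
Sorption retards both mechanisms: v_R = v/R = 0.1644 m/day, D_R = D/R = 0.02725 m²/day.
v_R·t = 0.1644 × 115 = 18.906 m; 2√(D_R t) = 3.540 m; argument = (22.3 − 18.906)/3.540 = 0.9588.
C = C₀ × ½·erfc(0.9588) = 284 × 0.08756 = 24.9 mg/L.

24.9 mg/L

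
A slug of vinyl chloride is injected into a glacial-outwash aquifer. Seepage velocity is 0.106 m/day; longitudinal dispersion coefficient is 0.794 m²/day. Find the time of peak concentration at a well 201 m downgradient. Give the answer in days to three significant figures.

1830 days

For the 1D instantaneous-source solution, setting ∂C/∂t = 0 at fixed x gives v²t² + 2Dt − x² = 0, so t = (√(D² + v²x²) − D)/v².
√(D² + v²x²) = √(0.794² + 0.106² × 201²) = 21.32; v² = 0.011236.
t = (21.32 − 0.794)/0.011236 = 1830 days (vs. the pure-advection estimate x/v = 1900 d).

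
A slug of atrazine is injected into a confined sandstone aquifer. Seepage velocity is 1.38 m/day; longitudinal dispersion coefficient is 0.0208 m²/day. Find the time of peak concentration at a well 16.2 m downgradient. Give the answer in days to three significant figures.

For the 1D instantaneous-source solution, setting ∂C/∂t = 0 at fixed x gives v²t² + 2Dt − x² = 0, so t = (√(D² + v²x²) − D)/v².
√(D² + v²x²) = √(0.0208² + 1.38² × 16.2²) = 22.36; v² = 1.9044.
t = (22.36 − 0.0208)/1.9044 = 11.7 days (vs. the pure-advection estimate x/v = 11.7 d).

11.7 days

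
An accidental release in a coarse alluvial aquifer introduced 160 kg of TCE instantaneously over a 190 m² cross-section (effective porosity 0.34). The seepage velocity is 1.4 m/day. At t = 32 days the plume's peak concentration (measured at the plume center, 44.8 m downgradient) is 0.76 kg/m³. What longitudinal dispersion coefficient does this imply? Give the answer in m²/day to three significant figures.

At the plume center C_max = M/(n_e·A·√(4πDt)), so D = M²/(4πt·(n_e·A·C_max)²).
n_e·A·C_max = 0.34 × 190 × 0.76 = 49.10 kg/m.
D = 160²/(4π × 32 × 49.10²) = 0.0264 m²/day.

0.0264 m²/day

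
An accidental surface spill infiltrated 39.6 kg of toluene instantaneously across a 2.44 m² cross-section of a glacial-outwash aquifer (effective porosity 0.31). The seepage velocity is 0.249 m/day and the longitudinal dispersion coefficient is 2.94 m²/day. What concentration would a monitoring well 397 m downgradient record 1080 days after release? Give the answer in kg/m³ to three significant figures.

0.0720 kg/m³

For an instantaneous plane source, C(x,t) = M/(n_e·A·√(4πDt)) · exp(−(x−vt)²/(4Dt)), with n_e·A the pore (flow) area.
Plume center vt = 0.249 × 1080 = 268.92 m, so the well at 397 m is 128.08 m downgradient of the peak.
√(4πDt) = 199.8 m, giving peak height M/(n_e·A·√(4πDt)) = 39.6/(0.31 × 2.44 × 199.8) = 0.2620 kg/m³.
(x−vt)²/(4Dt) = (128.08)²/(4 × 2.94 × 1080) = 1.292; exp(−1.292) = 0.2747.
C = 0.2620 × 0.2747 = 0.0720 kg/m³.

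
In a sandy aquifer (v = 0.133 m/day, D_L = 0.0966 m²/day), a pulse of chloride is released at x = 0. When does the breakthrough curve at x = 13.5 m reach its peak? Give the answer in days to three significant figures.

For the 1D instantaneous-source solution, setting ∂C/∂t = 0 at fixed x gives v²t² + 2Dt − x² = 0, so t = (√(D² + v²x²) − D)/v².
√(D² + v²x²) = √(0.0966² + 0.133² × 13.5²) = 1.798; v² = 0.017689.
t = (1.798 − 0.0966)/0.017689 = 96.2 days (vs. the pure-advection estimate x/v = 102 d).

96.2 days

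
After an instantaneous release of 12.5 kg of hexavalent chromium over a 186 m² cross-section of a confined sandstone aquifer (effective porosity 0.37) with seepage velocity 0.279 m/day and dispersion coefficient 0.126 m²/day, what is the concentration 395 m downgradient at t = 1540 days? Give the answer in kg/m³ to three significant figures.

For an instantaneous plane source, C(x,t) = M/(n_e·A·√(4πDt)) · exp(−(x−vt)²/(4Dt)), with n_e·A the pore (flow) area.
Plume center vt = 0.279 × 1540 = 429.66 m, so the well at 395 m is 34.66 m upgradient of the peak.
√(4πDt) = 49.38 m, giving peak height M/(n_e·A·√(4πDt)) = 12.5/(0.37 × 186 × 49.38) = 0.003678 kg/m³.
(x−vt)²/(4Dt) = (-34.66)²/(4 × 0.126 × 1540) = 1.548; exp(−1.548) = 0.2127.
C = 0.003678 × 0.2127 = 0.000782 kg/m³.

0.000782 kg/m³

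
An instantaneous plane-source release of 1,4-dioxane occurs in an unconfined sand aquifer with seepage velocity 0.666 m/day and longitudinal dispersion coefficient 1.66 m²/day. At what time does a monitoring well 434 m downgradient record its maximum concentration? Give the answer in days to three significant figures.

648 days

For the 1D instantaneous-source solution, setting ∂C/∂t = 0 at fixed x gives v²t² + 2Dt − x² = 0, so t = (√(D² + v²x²) − D)/v².
√(D² + v²x²) = √(1.66² + 0.666² × 434²) = 289.0; v² = 0.443556.
t = (289.0 − 1.66)/0.443556 = 648 days (vs. the pure-advection estimate x/v = 652 d).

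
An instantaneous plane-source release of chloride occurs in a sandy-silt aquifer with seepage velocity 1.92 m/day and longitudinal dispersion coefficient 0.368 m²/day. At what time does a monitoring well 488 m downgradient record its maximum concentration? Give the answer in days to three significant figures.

For the 1D instantaneous-source solution, setting ∂C/∂t = 0 at fixed x gives v²t² + 2Dt − x² = 0, so t = (√(D² + v²x²) − D)/v².
√(D² + v²x²) = √(0.368² + 1.92² × 488²) = 937.0; v² = 3.6864.
t = (937.0 − 0.368)/3.6864 = 254 days (vs. the pure-advection estimate x/v = 254 d).

254 days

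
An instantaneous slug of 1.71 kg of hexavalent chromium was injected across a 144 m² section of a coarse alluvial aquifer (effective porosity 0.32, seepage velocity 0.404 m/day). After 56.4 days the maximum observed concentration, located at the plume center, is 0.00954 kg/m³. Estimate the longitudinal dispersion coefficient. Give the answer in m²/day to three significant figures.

At the plume center C_max = M/(n_e·A·√(4πDt)), so D = M²/(4πt·(n_e·A·C_max)²).
n_e·A·C_max = 0.32 × 144 × 0.00954 = 0.4396 kg/m.
D = 1.71²/(4π × 56.4 × 0.4396²) = 0.0213 m²/day.

0.0213 m²/day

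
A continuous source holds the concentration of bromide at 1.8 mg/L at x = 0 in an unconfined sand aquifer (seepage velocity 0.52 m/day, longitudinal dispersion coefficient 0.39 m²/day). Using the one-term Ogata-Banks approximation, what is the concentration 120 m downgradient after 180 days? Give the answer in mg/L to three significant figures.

0.0233 mg/L

For a continuous step input, C/C₀ ≈ ½·erfc((x−vt)/(2√(Dt))).
vt = 0.52 × 180 = 93.6 m and 2√(Dt) = 2√(0.39 × 180) = 16.76 m.
Argument (x−vt)/(2√(Dt)) = (120 − 93.6)/16.76 = 1.575; ½·erfc(1.575) = 0.01296.
C = 1.8 × 0.01296 = 0.0233 mg/L.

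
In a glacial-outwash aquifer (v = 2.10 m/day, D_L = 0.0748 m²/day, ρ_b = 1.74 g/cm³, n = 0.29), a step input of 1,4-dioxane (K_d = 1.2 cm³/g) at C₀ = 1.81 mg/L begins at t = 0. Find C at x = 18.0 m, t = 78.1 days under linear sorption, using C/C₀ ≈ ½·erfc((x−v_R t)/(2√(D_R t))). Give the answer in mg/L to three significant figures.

Retardation factor R = 1 + ρ_b·K_d/n = 1 + 1.74 × 1.2/0.29 = 8.200.
Sorption retards both mechanisms: v_R = v/R = 0.2561 m/day, D_R = D/R = 0.009122 m²/day.
v_R·t = 0.2561 × 78.1 = 20.00141 m; 2√(D_R t) = 1.688 m; argument = (18.0 − 20.00141)/1.688 = -1.186.
C = C₀ × ½·erfc(-1.186) = 1.81 × 0.9533 = 1.73 mg/L.

1.73 mg/L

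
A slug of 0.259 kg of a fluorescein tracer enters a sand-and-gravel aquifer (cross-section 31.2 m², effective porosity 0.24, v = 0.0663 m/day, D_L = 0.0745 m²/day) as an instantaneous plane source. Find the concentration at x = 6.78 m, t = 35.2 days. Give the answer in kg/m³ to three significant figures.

For an instantaneous plane source, C(x,t) = M/(n_e·A·√(4πDt)) · exp(−(x−vt)²/(4Dt)), with n_e·A the pore (flow) area.
Plume center vt = 0.0663 × 35.2 = 2.33376 m, so the well at 6.78 m is 4.44624 m downgradient of the peak.
√(4πDt) = 5.741 m, giving peak height M/(n_e·A·√(4πDt)) = 0.259/(0.24 × 31.2 × 5.741) = 0.006025 kg/m³.
(x−vt)²/(4Dt) = (4.44624)²/(4 × 0.0745 × 35.2) = 1.885; exp(−1.885) = 0.1518.
C = 0.006025 × 0.1518 = 0.000915 kg/m³.

0.000915 kg/m³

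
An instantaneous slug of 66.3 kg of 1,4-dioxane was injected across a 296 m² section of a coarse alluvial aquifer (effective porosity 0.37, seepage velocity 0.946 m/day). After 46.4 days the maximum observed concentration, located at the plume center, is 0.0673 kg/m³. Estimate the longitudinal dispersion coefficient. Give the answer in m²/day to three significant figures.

0.139 m²/day

At the plume center C_max = M/(n_e·A·√(4πDt)), so D = M²/(4πt·(n_e·A·C_max)²).
n_e·A·C_max = 0.37 × 296 × 0.0673 = 7.371 kg/m.
D = 66.3²/(4π × 46.4 × 7.371²) = 0.139 m²/day.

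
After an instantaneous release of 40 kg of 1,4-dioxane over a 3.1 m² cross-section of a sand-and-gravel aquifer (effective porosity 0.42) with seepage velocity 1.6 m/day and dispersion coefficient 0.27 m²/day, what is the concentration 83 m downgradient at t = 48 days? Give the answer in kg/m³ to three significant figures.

1.15 kg/m³

For an instantaneous plane source, C(x,t) = M/(n_e·A·√(4πDt)) · exp(−(x−vt)²/(4Dt)), with n_e·A the pore (flow) area.
Plume center vt = 1.6 × 48 = 76.8 m, so the well at 83 m is 6.2 m downgradient of the peak.
√(4πDt) = 12.76 m, giving peak height M/(n_e·A·√(4πDt)) = 40/(0.42 × 3.1 × 12.76) = 2.408 kg/m³.
(x−vt)²/(4Dt) = (6.2)²/(4 × 0.27 × 48) = 0.7415; exp(−0.7415) = 0.4764.
C = 2.408 × 0.4764 = 1.15 kg/m³.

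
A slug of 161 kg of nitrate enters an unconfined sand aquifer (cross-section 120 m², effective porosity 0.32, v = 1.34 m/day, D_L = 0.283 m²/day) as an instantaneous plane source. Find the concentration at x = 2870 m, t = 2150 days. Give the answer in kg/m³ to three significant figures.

0.0456 kg/m³

For an instantaneous plane source, C(x,t) = M/(n_e·A·√(4πDt)) · exp(−(x−vt)²/(4Dt)), with n_e·A the pore (flow) area.
Plume center vt = 1.34 × 2150 = 2881 m, so the well at 2870 m is 11 m upgradient of the peak.
√(4πDt) = 87.44 m, giving peak height M/(n_e·A·√(4πDt)) = 161/(0.32 × 120 × 87.44) = 0.04795 kg/m³.
(x−vt)²/(4Dt) = (-11)²/(4 × 0.283 × 2150) = 0.04972; exp(−0.04972) = 0.9515.
C = 0.04795 × 0.9515 = 0.0456 kg/m³.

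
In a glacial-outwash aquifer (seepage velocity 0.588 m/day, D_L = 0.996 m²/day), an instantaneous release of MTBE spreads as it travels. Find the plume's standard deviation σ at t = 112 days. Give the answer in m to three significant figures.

Dispersive spreading gives a Gaussian with σ² = 2Dt; advection only shifts the center.
σ = √(2 × 0.996 × 112) = 14.9 m.

14.9 m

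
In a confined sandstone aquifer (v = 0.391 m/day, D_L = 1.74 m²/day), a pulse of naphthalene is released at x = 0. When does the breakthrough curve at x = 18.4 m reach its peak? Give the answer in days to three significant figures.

37.0 days

For the 1D instantaneous-source solution, setting ∂C/∂t = 0 at fixed x gives v²t² + 2Dt − x² = 0, so t = (√(D² + v²x²) − D)/v².
√(D² + v²x²) = √(1.74² + 0.391² × 18.4²) = 7.402; v² = 0.152881.
t = (7.402 − 1.74)/0.152881 = 37.0 days (vs. the pure-advection estimate x/v = 47.1 d).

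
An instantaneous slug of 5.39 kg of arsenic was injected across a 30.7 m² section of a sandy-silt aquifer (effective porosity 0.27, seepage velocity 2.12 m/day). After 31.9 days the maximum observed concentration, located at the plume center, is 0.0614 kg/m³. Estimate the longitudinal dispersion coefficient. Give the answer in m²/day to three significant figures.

0.280 m²/day

At the plume center C_max = M/(n_e·A·√(4πDt)), so D = M²/(4πt·(n_e·A·C_max)²).
n_e·A·C_max = 0.27 × 30.7 × 0.0614 = 0.5089 kg/m.
D = 5.39²/(4π × 31.9 × 0.5089²) = 0.280 m²/day.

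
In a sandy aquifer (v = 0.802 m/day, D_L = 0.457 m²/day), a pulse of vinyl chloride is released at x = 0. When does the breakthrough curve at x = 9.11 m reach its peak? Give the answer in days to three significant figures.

For the 1D instantaneous-source solution, setting ∂C/∂t = 0 at fixed x gives v²t² + 2Dt − x² = 0, so t = (√(D² + v²x²) − D)/v².
√(D² + v²x²) = √(0.457² + 0.802² × 9.11²) = 7.320; v² = 0.643204.
t = (7.320 − 0.457)/0.643204 = 10.7 days (vs. the pure-advection estimate x/v = 11.4 d).

10.7 days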